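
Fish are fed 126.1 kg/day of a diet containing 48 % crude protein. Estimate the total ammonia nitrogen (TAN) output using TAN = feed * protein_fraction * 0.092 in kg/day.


Protein in feed = 126.1 * 48/100 = 60.528 kg/day
TAN = protein * 0.092 = 60.528 * 0.092 = 5.568576 kg/day

5.568576 kg/day


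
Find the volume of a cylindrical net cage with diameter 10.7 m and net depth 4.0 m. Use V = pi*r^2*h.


r = d/2 = 10.7/2 = 5.35 m
Base area = pi*r^2 = pi*5.35^2 = 89.920236 m^2
Volume = 89.920236 * 4.0 = 359.681 m^3

359.681 m^3


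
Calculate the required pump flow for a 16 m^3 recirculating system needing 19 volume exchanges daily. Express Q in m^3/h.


Daily recirculation volume = 16 m^3 * 19 = 304 m^3/day
Flow rate Q = daily volume / 24 h = 304 / 24 = 12.6667 m^3/h

12.6667 m^3/h


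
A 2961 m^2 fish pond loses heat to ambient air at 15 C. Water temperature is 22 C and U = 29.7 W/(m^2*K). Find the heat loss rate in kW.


Temperature difference dT = 22 - 15 = 7 K
Heat loss (W) = U * A * dT = 29.7 * 2961 * 7 = 615591.9 W
Convert to kW: 615591.9 / 1000 = 615.5919 kW

615.5919 kW


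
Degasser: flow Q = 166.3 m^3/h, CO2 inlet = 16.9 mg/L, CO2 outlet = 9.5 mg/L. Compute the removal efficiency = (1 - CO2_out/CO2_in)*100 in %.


CO2_out / CO2_in = 9.5 / 16.9 = 0.56213018
Fraction remaining = 0.56213018
efficiency = (1 - 0.56213018) * 100 = 43.787 %

43.787 %


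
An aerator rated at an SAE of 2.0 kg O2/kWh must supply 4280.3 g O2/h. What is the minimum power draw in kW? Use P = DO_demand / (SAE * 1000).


SAE in g O2/kWh = 2.0 * 1000 = 2000 g/kWh
P = DO_demand / SAE_g = 4280.3 / 2000 = 2.14015 kW

2.14015 kW


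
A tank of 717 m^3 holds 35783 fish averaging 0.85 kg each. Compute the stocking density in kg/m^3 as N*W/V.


Total biomass = 35783 fish * 0.85 kg = 30415.55 kg
Density = total biomass / volume = 30415.55 / 717 = 42.4206 kg/m^3

42.4206 kg/m^3


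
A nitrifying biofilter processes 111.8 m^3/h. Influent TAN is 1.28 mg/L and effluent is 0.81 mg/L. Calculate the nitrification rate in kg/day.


Concentration drop: TAN_in - TAN_out = 1.28 - 0.81 = 0.47 mg/L
Hourly TAN removed = Q * dTAN = 111.8 m^3/h * 0.47 mg/L = 52.546 g/h  (m^3/h * mg/L = g/h)
Daily TAN removed = 52.546 * 24 = 1261.104 g/day
Convert to kg/day: 1261.104 / 1000 = 1.261104 kg/day

1.261104 kg/day


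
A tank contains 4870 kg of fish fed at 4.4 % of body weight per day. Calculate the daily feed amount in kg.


Feeding rate fraction = 4.4% / 100 = 0.044
Daily feed = 4870 kg * 0.044 = 214.28 kg/day

214.28 kg/day


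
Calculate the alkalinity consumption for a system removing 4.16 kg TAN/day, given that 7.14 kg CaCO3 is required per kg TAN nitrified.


Alkalinity factor: 7.14 kg CaCO3 consumed per kg TAN nitrified
alk = 4.16 kg TAN * 7.14 = 29.7024 kg CaCO3/day

29.7024 kg CaCO3/day


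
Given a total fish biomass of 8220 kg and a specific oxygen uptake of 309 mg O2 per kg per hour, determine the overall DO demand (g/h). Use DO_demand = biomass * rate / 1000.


Total O2 consumption (mg/h) = 8220 kg * 309 mg/(kg*h) = 2539980 mg/h
Convert to g/h: 2539980 / 1000 = 2539.98 g/h

2539.98 g/h


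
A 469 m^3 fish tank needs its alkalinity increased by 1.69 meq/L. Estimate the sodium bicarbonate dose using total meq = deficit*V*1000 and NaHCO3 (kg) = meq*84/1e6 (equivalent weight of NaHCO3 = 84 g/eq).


Tank volume in L = 469 m^3 * 1000 = 469000 L
Total meq required = 1.69 meq/L * 469000 L = 792610 meq
NaHCO3 mass = 792610 meq * 84 mg/meq / 1e6 = 66.5792 kg

66.5792 kg


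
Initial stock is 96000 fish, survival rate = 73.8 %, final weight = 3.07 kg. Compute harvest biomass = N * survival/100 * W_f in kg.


Survivors = 96000 * 73.8/100 = 70848 fish
Harvest biomass = survivors * W_f = 70848 * 3.07 = 217503.36 kg

217503.36 kg


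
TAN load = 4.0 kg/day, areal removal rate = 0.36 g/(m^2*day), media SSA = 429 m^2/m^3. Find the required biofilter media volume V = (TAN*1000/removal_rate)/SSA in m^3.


A = 4.0*1000 / 0.36 = 11111.111 m^2
V = 11111.111 / 429 = 25.9

25.9 m^3


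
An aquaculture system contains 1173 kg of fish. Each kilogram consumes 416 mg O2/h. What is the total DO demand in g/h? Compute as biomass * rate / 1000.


Total O2 consumption (mg/h) = 1173 kg * 416 mg/(kg*h) = 487968 mg/h
Convert to g/h: 487968 / 1000 = 487.968 g/h

487.968 g/h


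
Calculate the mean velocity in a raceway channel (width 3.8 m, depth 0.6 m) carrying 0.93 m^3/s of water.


Cross-sectional area = W * d = 3.8 * 0.6 = 2.28 m^2
Velocity = Q / A = 0.93 / 2.28 = 0.407895 m/s

0.407895 m/s


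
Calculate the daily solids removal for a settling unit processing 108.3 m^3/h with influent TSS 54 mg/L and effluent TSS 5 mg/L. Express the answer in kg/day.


Concentration drop: TSS_in - TSS_out = 54 - 5 = 49 mg/L
Hourly solids removed = Q * dTSS = 108.3 m^3/h * 49 mg/L = 5306.7 g/h  (m^3/h * mg/L = g/h)
Daily solids removed = 5306.7 * 24 = 127360.8 g/day
Convert g to kg: 127360.8 / 1000 = 127.3608 kg/day

127.3608 kg/day


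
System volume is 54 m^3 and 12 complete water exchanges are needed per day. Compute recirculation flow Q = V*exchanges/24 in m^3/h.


Daily recirculation volume = 54 m^3 * 12 = 648 m^3/day
Flow rate Q = daily volume / 24 h = 648 / 24 = 27 m^3/h

27 m^3/h


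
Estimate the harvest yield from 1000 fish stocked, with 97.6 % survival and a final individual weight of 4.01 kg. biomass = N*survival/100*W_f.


Survivors = 1000 * 97.6/100 = 976 fish
Harvest biomass = survivors * W_f = 976 * 4.01 = 3913.76 kg

3913.76 kg


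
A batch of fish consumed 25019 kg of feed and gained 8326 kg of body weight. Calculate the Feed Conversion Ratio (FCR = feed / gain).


FCR = feed consumed / weight gained
FCR = 25019 kg / 8326 kg = 3.00492

3.00492


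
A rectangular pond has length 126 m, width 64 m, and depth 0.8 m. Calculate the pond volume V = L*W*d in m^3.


Base area = L * W = 126 * 64 = 8064 m^2
Volume = area * depth = 8064 * 0.8 = 6451.2 m^3

6451.2 m^3


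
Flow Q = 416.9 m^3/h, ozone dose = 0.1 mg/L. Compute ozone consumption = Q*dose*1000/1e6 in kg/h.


O3 demand (mg/h) = Q * dose * 1000 = 416.9 * 0.1 * 1000 = 41690 mg/h
Convert mg to kg: 41690 / 1e6 = 0.04169 kg/h

0.04169 kg/h


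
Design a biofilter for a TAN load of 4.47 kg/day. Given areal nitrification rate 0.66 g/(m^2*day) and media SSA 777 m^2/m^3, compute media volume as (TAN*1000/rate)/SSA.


A = 4.47*1000 / 0.66 = 6772.7273 m^2
V = 6772.7273 / 777 = 8.71651

8.71651 m^3


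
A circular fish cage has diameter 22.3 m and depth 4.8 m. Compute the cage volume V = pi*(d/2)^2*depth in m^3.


r = d/2 = 22.3/2 = 11.15 m
Base area = pi*r^2 = pi*11.15^2 = 390.57065 m^2
Volume = 390.57065 * 4.8 = 1874.74 m^3

1874.74 m^3


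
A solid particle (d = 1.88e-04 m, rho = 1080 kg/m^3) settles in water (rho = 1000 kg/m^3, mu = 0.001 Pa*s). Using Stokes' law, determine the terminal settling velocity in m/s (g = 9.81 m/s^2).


Density difference: rho_p - rho_f = 1080 - 1000 = 80 kg/m^3
d^2 = (1.88e-04)^2 = 3.5344e-08 m^2
Numerator = (rho_p - rho_f) * g * d^2 = 80 * 9.81 * 3.5344e-08 = 2.7737971e-05
Denominator = 18 * mu = 18 * 0.001 = 0.018
v_s = 2.7737971e-05 / 0.018 = 0.001541 m/s
Check: Re = rho_f * v_s * d / mu = 1000 * 0.001541 * 1.88e-04 / 0.001 = 0.29 < 1, so Stokes' law applies.

0.001541 m/s


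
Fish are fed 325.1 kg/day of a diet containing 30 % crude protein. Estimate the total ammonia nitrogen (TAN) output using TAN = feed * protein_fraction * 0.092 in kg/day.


Protein in feed = 325.1 * 30/100 = 97.53 kg/day
TAN = protein * 0.092 = 97.53 * 0.092 = 8.97276 kg/day

8.97276 kg/day


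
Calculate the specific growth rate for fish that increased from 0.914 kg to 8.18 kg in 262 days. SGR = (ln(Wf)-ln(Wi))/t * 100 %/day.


ln(W_f) = ln(8.18) = 2.1016922
ln(W_i) = ln(0.914) = -0.089924708
ln(W_f) - ln(W_i) = 2.1016922 - -0.089924708 = 2.1916169
SGR = 2.1916169 / 262 * 100 = 0.836495 %/day

0.836495 %/day


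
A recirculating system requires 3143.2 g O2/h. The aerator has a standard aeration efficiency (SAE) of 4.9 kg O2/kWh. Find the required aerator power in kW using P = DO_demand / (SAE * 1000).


SAE in g O2/kWh = 4.9 * 1000 = 4900 g/kWh
P = DO_demand / SAE_g = 3143.2 / 4900 = 0.641469 kW

0.641469 kW


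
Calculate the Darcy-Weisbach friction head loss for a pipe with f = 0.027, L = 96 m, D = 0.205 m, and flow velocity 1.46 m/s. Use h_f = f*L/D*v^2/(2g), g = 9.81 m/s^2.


v^2 = 1.46^2 = 2.1316 m^2/s^2
L/D = 96/0.205 = 468.29268
h_f = f*(L/D)*v^2/(2g) = 0.027 * 468.29268 * 2.1316 / 19.62 = 1.37369 m

1.37369 m


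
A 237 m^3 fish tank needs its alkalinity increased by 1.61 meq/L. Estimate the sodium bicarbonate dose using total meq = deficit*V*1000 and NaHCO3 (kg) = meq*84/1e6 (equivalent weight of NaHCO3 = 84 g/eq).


Tank volume in L = 237 m^3 * 1000 = 237000 L
Total meq required = 1.61 meq/L * 237000 L = 381570 meq
NaHCO3 mass = 381570 meq * 84 mg/meq / 1e6 = 32.0519 kg

32.0519 kg


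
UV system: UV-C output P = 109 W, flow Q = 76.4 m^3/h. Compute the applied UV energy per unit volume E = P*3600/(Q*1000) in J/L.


Energy delivered per hour = 109 W * 3600 s = 392400 J/h
Volume treated per hour = 76.4 m^3/h * 1000 = 76400 L/h
dose = 392400 / 76400 = 5.13613 J/L

5.13613 J/L


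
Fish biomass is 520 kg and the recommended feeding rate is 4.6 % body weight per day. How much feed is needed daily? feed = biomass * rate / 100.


Feeding rate fraction = 4.6% / 100 = 0.046
Daily feed = 520 kg * 0.046 = 23.92 kg/day

23.92 kg/day


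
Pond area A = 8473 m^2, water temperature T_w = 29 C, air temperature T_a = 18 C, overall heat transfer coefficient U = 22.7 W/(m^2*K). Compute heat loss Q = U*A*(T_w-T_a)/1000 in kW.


Temperature difference dT = 29 - 18 = 11 K
Heat loss (W) = U * A * dT = 22.7 * 8473 * 11 = 2115708.1 W
Convert to kW: 2115708.1 / 1000 = 2115.7081 kW

2115.7081 kW


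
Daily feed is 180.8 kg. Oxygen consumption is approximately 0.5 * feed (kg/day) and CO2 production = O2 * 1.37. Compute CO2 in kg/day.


O2 = 180.8 * 0.5 = 90.4
CO2 = 90.4 * 1.37 = 123.848

123.848 kg/day


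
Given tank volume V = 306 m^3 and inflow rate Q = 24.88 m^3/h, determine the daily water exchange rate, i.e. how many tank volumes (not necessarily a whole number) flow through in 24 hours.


Daily flow volume = 24.88 m^3/h * 24 h = 597.12 m^3/day
Exchanges = daily flow / tank volume = 597.12 / 306 = 1.95137 exchanges/day

1.95137 exchanges/day


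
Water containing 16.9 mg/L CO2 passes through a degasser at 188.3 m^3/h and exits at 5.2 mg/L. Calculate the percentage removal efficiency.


CO2_out / CO2_in = 5.2 / 16.9 = 0.30769231
Fraction remaining = 0.30769231
efficiency = (1 - 0.30769231) * 100 = 69.2308 %

69.2308 %


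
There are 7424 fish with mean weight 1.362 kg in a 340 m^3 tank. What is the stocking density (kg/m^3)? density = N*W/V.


Total biomass = 7424 fish * 1.362 kg = 10111.488 kg
Density = total biomass / volume = 10111.488 / 340 = 29.7397 kg/m^3

29.7397 kg/m^3


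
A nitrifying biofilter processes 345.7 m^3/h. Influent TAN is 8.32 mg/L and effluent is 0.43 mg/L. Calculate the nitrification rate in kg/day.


Concentration drop: TAN_in - TAN_out = 8.32 - 0.43 = 7.89 mg/L
Hourly TAN removed = Q * dTAN = 345.7 m^3/h * 7.89 mg/L = 2727.573 g/h  (m^3/h * mg/L = g/h)
Daily TAN removed = 2727.573 * 24 = 65461.752 g/day
Convert to kg/day: 65461.752 / 1000 = 65.461752 kg/day

65.461752 kg/day


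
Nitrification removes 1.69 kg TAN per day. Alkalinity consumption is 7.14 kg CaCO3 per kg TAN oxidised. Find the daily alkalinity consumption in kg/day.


Alkalinity factor: 7.14 kg CaCO3 consumed per kg TAN nitrified
alk = 1.69 kg TAN * 7.14 = 12.0666 kg CaCO3/day

12.0666 kg CaCO3/day


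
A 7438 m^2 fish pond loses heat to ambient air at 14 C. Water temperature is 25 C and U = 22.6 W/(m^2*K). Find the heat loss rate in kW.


Temperature difference dT = 25 - 14 = 11 K
Heat loss (W) = U * A * dT = 22.6 * 7438 * 11 = 1849086.8 W
Convert to kW: 1849086.8 / 1000 = 1849.0868 kW

1849.0868 kW


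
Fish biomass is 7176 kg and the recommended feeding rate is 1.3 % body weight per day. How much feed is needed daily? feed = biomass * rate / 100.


Feeding rate fraction = 1.3% / 100 = 0.013
Daily feed = 7176 kg * 0.013 = 93.288 kg/day

93.288 kg/day


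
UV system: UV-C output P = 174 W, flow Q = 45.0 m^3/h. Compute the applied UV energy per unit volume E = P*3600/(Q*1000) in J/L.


Energy delivered per hour = 174 W * 3600 s = 626400 J/h
Volume treated per hour = 45.0 m^3/h * 1000 = 45000 L/h
dose = 626400 / 45000 = 13.92 J/L

13.92 J/L


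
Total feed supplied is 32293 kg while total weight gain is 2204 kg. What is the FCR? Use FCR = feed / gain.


FCR = feed consumed / weight gained
FCR = 32293 kg / 2204 kg = 14.652

14.652


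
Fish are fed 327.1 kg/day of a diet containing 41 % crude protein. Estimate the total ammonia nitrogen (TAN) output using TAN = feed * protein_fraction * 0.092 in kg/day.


Protein in feed = 327.1 * 41/100 = 134.111 kg/day
TAN = protein * 0.092 = 134.111 * 0.092 = 12.338212 kg/day

12.338212 kg/day


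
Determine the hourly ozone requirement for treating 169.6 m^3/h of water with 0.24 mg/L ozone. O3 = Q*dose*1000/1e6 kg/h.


O3 demand (mg/h) = Q * dose * 1000 = 169.6 * 0.24 * 1000 = 40704 mg/h
Convert mg to kg: 40704 / 1e6 = 0.040704 kg/h

0.040704 kg/h


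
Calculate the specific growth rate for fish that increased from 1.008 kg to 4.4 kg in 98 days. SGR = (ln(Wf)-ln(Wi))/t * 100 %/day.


ln(W_f) = ln(4.4) = 1.4816045
ln(W_i) = ln(1.008) = 0.0079681696
ln(W_f) - ln(W_i) = 1.4816045 - 0.0079681696 = 1.4736363
SGR = 1.4736363 / 98 * 100 = 1.50371 %/day

1.50371 %/day


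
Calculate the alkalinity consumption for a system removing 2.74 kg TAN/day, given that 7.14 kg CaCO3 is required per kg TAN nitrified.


Alkalinity factor: 7.14 kg CaCO3 consumed per kg TAN nitrified
alk = 2.74 kg TAN * 7.14 = 19.5636 kg CaCO3/day

19.5636 kg CaCO3/day


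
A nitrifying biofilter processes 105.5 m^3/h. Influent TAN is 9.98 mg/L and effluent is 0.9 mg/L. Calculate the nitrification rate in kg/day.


Concentration drop: TAN_in - TAN_out = 9.98 - 0.9 = 9.08 mg/L
Hourly TAN removed = Q * dTAN = 105.5 m^3/h * 9.08 mg/L = 957.94 g/h  (m^3/h * mg/L = g/h)
Daily TAN removed = 957.94 * 24 = 22990.56 g/day
Convert to kg/day: 22990.56 / 1000 = 22.99056 kg/day

22.99056 kg/day


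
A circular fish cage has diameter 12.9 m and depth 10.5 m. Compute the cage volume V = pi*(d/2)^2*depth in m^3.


r = d/2 = 12.9/2 = 6.45 m
Base area = pi*r^2 = pi*6.45^2 = 130.69811 m^2
Volume = 130.69811 * 10.5 = 1372.33 m^3

1372.33 m^3


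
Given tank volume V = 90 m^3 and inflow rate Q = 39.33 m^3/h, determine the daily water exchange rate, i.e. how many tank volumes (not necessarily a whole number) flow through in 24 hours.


Daily flow volume = 39.33 m^3/h * 24 h = 943.92 m^3/day
Exchanges = daily flow / tank volume = 943.92 / 90 = 10.488 exchanges/day

10.488 exchanges/day


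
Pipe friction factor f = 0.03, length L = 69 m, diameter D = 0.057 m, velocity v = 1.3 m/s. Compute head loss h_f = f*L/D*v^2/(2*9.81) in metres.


v^2 = 1.3^2 = 1.69 m^2/s^2
L/D = 69/0.057 = 1210.5263
h_f = f*(L/D)*v^2/(2g) = 0.03 * 1210.5263 * 1.69 / 19.62 = 3.12812 m

3.12812 m


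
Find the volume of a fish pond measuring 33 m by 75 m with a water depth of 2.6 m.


Base area = L * W = 33 * 75 = 2475 m^2
Volume = area * depth = 2475 * 2.6 = 6435 m^3

6435 m^3


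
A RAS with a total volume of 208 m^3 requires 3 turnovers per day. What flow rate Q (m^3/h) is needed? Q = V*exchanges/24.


Daily recirculation volume = 208 m^3 * 3 = 624 m^3/day
Flow rate Q = daily volume / 24 h = 624 / 24 = 26 m^3/h

26 m^3/h


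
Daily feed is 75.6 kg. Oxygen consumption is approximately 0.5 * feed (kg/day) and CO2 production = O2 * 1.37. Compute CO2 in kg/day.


O2 = 75.6 * 0.5 = 37.8
CO2 = 37.8 * 1.37 = 51.786

51.786 kg/day


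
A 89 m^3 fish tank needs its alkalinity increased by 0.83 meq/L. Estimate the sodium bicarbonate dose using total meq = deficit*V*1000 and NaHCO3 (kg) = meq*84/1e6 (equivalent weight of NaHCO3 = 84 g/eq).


Tank volume in L = 89 m^3 * 1000 = 89000 L
Total meq required = 0.83 meq/L * 89000 L = 73870 meq
NaHCO3 mass = 73870 meq * 84 mg/meq / 1e6 = 6.20508 kg

6.20508 kg


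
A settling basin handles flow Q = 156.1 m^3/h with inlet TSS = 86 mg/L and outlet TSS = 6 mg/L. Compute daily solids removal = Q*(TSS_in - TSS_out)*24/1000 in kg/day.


Concentration drop: TSS_in - TSS_out = 86 - 6 = 80 mg/L
Hourly solids removed = Q * dTSS = 156.1 m^3/h * 80 mg/L = 12488 g/h  (m^3/h * mg/L = g/h)
Daily solids removed = 12488 * 24 = 299712 g/day
Convert g to kg: 299712 / 1000 = 299.712 kg/day

299.712 kg/day


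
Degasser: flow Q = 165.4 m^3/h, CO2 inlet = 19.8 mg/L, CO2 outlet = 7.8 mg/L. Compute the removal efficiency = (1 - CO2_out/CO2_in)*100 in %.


CO2_out / CO2_in = 7.8 / 19.8 = 0.39393939
Fraction remaining = 0.39393939
efficiency = (1 - 0.39393939) * 100 = 60.6061 %

60.6061 %


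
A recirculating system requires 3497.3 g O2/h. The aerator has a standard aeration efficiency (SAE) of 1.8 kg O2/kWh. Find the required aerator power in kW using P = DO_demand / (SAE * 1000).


SAE in g O2/kWh = 1.8 * 1000 = 1800 g/kWh
P = DO_demand / SAE_g = 3497.3 / 1800 = 1.94294 kW

1.94294 kW


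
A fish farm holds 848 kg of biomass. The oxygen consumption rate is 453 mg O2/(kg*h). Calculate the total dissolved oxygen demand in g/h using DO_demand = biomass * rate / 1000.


Total O2 consumption (mg/h) = 848 kg * 453 mg/(kg*h) = 384144 mg/h
Convert to g/h: 384144 / 1000 = 384.144 g/h

384.144 g/h


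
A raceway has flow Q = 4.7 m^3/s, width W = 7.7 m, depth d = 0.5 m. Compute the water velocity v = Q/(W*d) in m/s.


Cross-sectional area = W * d = 7.7 * 0.5 = 3.85 m^2
Velocity = Q / A = 4.7 / 3.85 = 1.22078 m/s

1.22078 m/s


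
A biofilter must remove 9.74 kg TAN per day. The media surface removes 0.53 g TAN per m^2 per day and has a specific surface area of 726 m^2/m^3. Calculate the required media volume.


A = 9.74*1000 / 0.53 = 18377.358 m^2
V = 18377.358 / 726 = 25.3132

25.3132 m^3


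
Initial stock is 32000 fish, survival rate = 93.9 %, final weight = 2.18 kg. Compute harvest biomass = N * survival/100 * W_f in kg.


Survivors = 32000 * 93.9/100 = 30048 fish
Harvest biomass = survivors * W_f = 30048 * 2.18 = 65504.64 kg

65504.64 kg


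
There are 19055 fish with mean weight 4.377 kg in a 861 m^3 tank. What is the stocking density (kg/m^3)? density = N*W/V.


Total biomass = 19055 fish * 4.377 kg = 83403.735 kg
Density = total biomass / volume = 83403.735 / 861 = 96.8684 kg/m^3

96.8684 kg/m^3


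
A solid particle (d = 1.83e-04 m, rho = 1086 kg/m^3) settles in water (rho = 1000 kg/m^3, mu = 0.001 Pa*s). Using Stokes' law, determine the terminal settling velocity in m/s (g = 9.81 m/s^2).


Density difference: rho_p - rho_f = 1086 - 1000 = 86 kg/m^3
d^2 = (1.83e-04)^2 = 3.3489e-08 m^2
Numerator = (rho_p - rho_f) * g * d^2 = 86 * 9.81 * 3.3489e-08 = 2.825333e-05
Denominator = 18 * mu = 18 * 0.001 = 0.018
v_s = 2.825333e-05 / 0.018 = 0.00156963 m/s
Check: Re = rho_f * v_s * d / mu = 1000 * 0.00156963 * 1.83e-04 / 0.001 = 0.287 < 1, so Stokes' law applies.

0.00156963 m/s


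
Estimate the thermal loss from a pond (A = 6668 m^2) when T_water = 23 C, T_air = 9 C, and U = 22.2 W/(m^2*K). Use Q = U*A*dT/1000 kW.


Temperature difference dT = 23 - 9 = 14 K
Heat loss (W) = U * A * dT = 22.2 * 6668 * 14 = 2072414.4 W
Convert to kW: 2072414.4 / 1000 = 2072.4144 kW

2072.4144 kW


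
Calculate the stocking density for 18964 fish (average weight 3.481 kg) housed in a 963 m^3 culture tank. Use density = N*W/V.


Total biomass = 18964 fish * 3.481 kg = 66013.684 kg
Density = total biomass / volume = 66013.684 / 963 = 68.55 kg/m^3

68.55 kg/m^3


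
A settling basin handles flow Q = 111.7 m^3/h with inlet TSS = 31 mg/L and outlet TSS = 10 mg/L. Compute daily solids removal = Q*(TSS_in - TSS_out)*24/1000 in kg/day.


Concentration drop: TSS_in - TSS_out = 31 - 10 = 21 mg/L
Hourly solids removed = Q * dTSS = 111.7 m^3/h * 21 mg/L = 2345.7 g/h  (m^3/h * mg/L = g/h)
Daily solids removed = 2345.7 * 24 = 56296.8 g/day
Convert g to kg: 56296.8 / 1000 = 56.2968 kg/day

56.2968 kg/day


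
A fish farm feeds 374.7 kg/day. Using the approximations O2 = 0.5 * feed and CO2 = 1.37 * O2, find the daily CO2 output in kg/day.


O2 = 374.7 * 0.5 = 187.35
CO2 = 187.35 * 1.37 = 256.6695

256.6695 kg/day


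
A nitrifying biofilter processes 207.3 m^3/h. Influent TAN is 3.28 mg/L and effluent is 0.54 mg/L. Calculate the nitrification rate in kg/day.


Concentration drop: TAN_in - TAN_out = 3.28 - 0.54 = 2.74 mg/L
Hourly TAN removed = Q * dTAN = 207.3 m^3/h * 2.74 mg/L = 568.002 g/h  (m^3/h * mg/L = g/h)
Daily TAN removed = 568.002 * 24 = 13632.048 g/day
Convert to kg/day: 13632.048 / 1000 = 13.632048 kg/day

13.632048 kg/day


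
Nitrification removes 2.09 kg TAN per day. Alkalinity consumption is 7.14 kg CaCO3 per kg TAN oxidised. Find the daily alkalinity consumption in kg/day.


Alkalinity factor: 7.14 kg CaCO3 consumed per kg TAN nitrified
alk = 2.09 kg TAN * 7.14 = 14.9226 kg CaCO3/day

14.9226 kg CaCO3/day


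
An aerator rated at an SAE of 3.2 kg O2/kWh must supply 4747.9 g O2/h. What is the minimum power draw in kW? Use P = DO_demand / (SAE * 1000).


SAE in g O2/kWh = 3.2 * 1000 = 3200 g/kWh
P = DO_demand / SAE_g = 4747.9 / 3200 = 1.48372 kW

1.48372 kW


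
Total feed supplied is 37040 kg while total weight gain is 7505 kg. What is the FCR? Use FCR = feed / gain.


FCR = feed consumed / weight gained
FCR = 37040 kg / 7505 kg = 4.93538

4.93538


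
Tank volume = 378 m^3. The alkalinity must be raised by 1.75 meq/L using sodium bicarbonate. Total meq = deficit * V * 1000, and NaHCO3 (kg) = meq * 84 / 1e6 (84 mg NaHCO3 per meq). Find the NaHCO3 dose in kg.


Tank volume in L = 378 m^3 * 1000 = 378000 L
Total meq required = 1.75 meq/L * 378000 L = 661500 meq
NaHCO3 mass = 661500 meq * 84 mg/meq / 1e6 = 55.566 kg

55.566 kg


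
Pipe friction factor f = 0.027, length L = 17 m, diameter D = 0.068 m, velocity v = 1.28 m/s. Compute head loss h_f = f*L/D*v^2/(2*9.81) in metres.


v^2 = 1.28^2 = 1.6384 m^2/s^2
L/D = 17/0.068 = 250
h_f = f*(L/D)*v^2/(2g) = 0.027 * 250 * 1.6384 / 19.62 = 0.56367 m

0.56367 m


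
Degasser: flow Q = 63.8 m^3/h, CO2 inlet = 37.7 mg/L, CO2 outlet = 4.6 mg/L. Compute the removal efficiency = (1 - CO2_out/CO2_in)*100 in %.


CO2_out / CO2_in = 4.6 / 37.7 = 0.12201592
Fraction remaining = 0.12201592
efficiency = (1 - 0.12201592) * 100 = 87.7984 %

87.7984 %


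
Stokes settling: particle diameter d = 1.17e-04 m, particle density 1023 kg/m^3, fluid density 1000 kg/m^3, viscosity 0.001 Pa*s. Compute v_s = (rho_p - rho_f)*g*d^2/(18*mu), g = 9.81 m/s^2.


Density difference: rho_p - rho_f = 1023 - 1000 = 23 kg/m^3
d^2 = (1.17e-04)^2 = 1.3689e-08 m^2
Numerator = (rho_p - rho_f) * g * d^2 = 23 * 9.81 * 1.3689e-08 = 3.0886491e-06
Denominator = 18 * mu = 18 * 0.001 = 0.018
v_s = 3.0886491e-06 / 0.018 = 1.71592e-04 m/s
Check: Re = rho_f * v_s * d / mu = 1000 * 1.71592e-04 * 1.17e-04 / 0.001 = 0.0201 < 1, so Stokes' law applies.

1.71592e-04 m/s


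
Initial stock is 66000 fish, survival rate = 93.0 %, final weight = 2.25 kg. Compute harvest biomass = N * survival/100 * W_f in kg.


Survivors = 66000 * 93.0/100 = 61380 fish
Harvest biomass = survivors * W_f = 61380 * 2.25 = 138105 kg

138105 kg


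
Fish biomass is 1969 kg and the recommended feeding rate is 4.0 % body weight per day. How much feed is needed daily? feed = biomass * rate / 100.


Feeding rate fraction = 4.0% / 100 = 0.04
Daily feed = 1969 kg * 0.04 = 78.76 kg/day

78.76 kg/day


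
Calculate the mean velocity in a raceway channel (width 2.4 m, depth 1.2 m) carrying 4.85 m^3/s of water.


Cross-sectional area = W * d = 2.4 * 1.2 = 2.88 m^2
Velocity = Q / A = 4.85 / 2.88 = 1.68403 m/s

1.68403 m/s


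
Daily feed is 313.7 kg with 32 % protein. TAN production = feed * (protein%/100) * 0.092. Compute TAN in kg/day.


Protein in feed = 313.7 * 32/100 = 100.384 kg/day
TAN = protein * 0.092 = 100.384 * 0.092 = 9.235328 kg/day

9.235328 kg/day


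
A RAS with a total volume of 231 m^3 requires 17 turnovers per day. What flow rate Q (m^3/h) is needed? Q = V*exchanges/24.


Daily recirculation volume = 231 m^3 * 17 = 3927 m^3/day
Flow rate Q = daily volume / 24 h = 3927 / 24 = 163.625 m^3/h

163.625 m^3/h


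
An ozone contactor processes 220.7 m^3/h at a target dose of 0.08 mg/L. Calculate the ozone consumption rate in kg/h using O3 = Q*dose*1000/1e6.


O3 demand (mg/h) = Q * dose * 1000 = 220.7 * 0.08 * 1000 = 17656 mg/h
Convert mg to kg: 17656 / 1e6 = 0.017656 kg/h

0.017656 kg/h


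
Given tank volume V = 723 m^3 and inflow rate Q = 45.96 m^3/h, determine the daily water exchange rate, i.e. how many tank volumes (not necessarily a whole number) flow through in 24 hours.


Daily flow volume = 45.96 m^3/h * 24 h = 1103.04 m^3/day
Exchanges = daily flow / tank volume = 1103.04 / 723 = 1.52564 exchanges/day

1.52564 exchanges/day


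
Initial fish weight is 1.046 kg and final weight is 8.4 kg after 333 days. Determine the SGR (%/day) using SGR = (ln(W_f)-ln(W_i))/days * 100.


ln(W_f) = ln(8.4) = 2.1282317
ln(W_i) = ln(1.046) = 0.044973366
ln(W_f) - ln(W_i) = 2.1282317 - 0.044973366 = 2.0832583
SGR = 2.0832583 / 333 * 100 = 0.625603 %/day

0.625603 %/day


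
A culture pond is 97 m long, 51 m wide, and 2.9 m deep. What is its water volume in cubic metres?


Base area = L * W = 97 * 51 = 4947 m^2
Volume = area * depth = 4947 * 2.9 = 14346.3 m^3

14346.3 m^3


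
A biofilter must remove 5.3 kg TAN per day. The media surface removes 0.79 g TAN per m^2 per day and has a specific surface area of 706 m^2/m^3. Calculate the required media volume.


A = 5.3*1000 / 0.79 = 6708.8608 m^2
V = 6708.8608 / 706 = 9.50264

9.50264 m^3


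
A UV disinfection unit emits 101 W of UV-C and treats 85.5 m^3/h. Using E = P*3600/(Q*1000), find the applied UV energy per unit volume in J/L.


Energy delivered per hour = 101 W * 3600 s = 363600 J/h
Volume treated per hour = 85.5 m^3/h * 1000 = 85500 L/h
dose = 363600 / 85500 = 4.25263 J/L

4.25263 J/L


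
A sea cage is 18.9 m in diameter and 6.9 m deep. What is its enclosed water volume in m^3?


r = d/2 = 18.9/2 = 9.45 m
Base area = pi*r^2 = pi*9.45^2 = 280.55208 m^2
Volume = 280.55208 * 6.9 = 1935.81 m^3

1935.81 m^3


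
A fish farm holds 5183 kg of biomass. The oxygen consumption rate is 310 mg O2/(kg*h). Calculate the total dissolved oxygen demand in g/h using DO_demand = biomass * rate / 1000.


Total O2 consumption (mg/h) = 5183 kg * 310 mg/(kg*h) = 1606730 mg/h
Convert to g/h: 1606730 / 1000 = 1606.73 g/h

1606.73 g/h


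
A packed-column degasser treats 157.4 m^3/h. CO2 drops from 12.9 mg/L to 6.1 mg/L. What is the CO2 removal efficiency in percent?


CO2_out / CO2_in = 6.1 / 12.9 = 0.47286822
Fraction remaining = 0.47286822
efficiency = (1 - 0.47286822) * 100 = 52.7132 %

52.7132 %


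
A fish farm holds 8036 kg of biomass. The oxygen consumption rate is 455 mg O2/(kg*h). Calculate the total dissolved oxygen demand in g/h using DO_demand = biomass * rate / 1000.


Total O2 consumption (mg/h) = 8036 kg * 455 mg/(kg*h) = 3656380 mg/h
Convert to g/h: 3656380 / 1000 = 3656.38 g/h

3656.38 g/h


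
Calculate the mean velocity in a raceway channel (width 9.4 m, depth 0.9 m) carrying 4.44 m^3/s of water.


Cross-sectional area = W * d = 9.4 * 0.9 = 8.46 m^2
Velocity = Q / A = 4.44 / 8.46 = 0.524823 m/s

0.524823 m/s


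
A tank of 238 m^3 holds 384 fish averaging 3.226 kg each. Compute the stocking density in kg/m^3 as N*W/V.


Total biomass = 384 fish * 3.226 kg = 1238.784 kg
Density = total biomass / volume = 1238.784 / 238 = 5.20497 kg/m^3

5.20497 kg/m^3


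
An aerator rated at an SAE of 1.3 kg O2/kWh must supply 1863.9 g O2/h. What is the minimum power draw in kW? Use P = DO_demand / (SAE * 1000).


SAE in g O2/kWh = 1.3 * 1000 = 1300 g/kWh
P = DO_demand / SAE_g = 1863.9 / 1300 = 1.43377 kW

1.43377 kW


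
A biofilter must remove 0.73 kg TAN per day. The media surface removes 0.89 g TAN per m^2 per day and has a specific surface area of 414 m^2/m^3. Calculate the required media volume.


A = 0.73*1000 / 0.89 = 820.22472 m^2
V = 820.22472 / 414 = 1.98122

1.98122 m^3


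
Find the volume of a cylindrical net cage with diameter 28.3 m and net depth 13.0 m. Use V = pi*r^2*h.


r = d/2 = 28.3/2 = 14.15 m
Base area = pi*r^2 = pi*14.15^2 = 629.01754 m^2
Volume = 629.01754 * 13.0 = 8177.23 m^3

8177.23 m^3


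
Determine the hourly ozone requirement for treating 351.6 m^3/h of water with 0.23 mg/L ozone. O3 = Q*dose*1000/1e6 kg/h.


O3 demand (mg/h) = Q * dose * 1000 = 351.6 * 0.23 * 1000 = 80868 mg/h
Convert mg to kg: 80868 / 1e6 = 0.080868 kg/h

0.080868 kg/h


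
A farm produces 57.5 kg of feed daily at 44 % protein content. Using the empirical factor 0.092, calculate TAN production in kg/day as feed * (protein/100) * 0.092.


Protein in feed = 57.5 * 44/100 = 25.3 kg/day
TAN = protein * 0.092 = 25.3 * 0.092 = 2.3276 kg/day

2.3276 kg/day


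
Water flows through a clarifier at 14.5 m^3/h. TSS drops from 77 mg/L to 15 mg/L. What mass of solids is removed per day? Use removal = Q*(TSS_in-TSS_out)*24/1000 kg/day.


Concentration drop: TSS_in - TSS_out = 77 - 15 = 62 mg/L
Hourly solids removed = Q * dTSS = 14.5 m^3/h * 62 mg/L = 899 g/h  (m^3/h * mg/L = g/h)
Daily solids removed = 899 * 24 = 21576 g/day
Convert g to kg: 21576 / 1000 = 21.576 kg/day

21.576 kg/day


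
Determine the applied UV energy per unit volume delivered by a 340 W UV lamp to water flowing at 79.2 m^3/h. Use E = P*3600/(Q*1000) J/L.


Energy delivered per hour = 340 W * 3600 s = 1224000 J/h
Volume treated per hour = 79.2 m^3/h * 1000 = 79200 L/h
dose = 1224000 / 79200 = 15.4545 J/L

15.4545 J/L


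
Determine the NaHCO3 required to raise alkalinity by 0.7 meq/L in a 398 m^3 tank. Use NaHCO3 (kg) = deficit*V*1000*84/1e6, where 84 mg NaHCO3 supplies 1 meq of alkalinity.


Tank volume in L = 398 m^3 * 1000 = 398000 L
Total meq required = 0.7 meq/L * 398000 L = 278600 meq
NaHCO3 mass = 278600 meq * 84 mg/meq / 1e6 = 23.4024 kg

23.4024 kg


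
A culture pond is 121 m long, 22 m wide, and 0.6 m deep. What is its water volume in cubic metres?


Base area = L * W = 121 * 22 = 2662 m^2
Volume = area * depth = 2662 * 0.6 = 1597.2 m^3

1597.2 m^3


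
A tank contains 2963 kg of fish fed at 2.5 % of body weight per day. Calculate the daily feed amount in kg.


Feeding rate fraction = 2.5% / 100 = 0.025
Daily feed = 2963 kg * 0.025 = 74.075 kg/day

74.075 kg/day


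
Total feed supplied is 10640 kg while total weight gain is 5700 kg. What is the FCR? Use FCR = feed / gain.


FCR = feed consumed / weight gained
FCR = 10640 kg / 5700 kg = 1.86667

1.86667


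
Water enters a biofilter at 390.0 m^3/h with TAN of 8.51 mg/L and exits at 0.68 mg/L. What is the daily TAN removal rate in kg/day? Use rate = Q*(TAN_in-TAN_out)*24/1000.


Concentration drop: TAN_in - TAN_out = 8.51 - 0.68 = 7.83 mg/L
Hourly TAN removed = Q * dTAN = 390.0 m^3/h * 7.83 mg/L = 3053.7 g/h  (m^3/h * mg/L = g/h)
Daily TAN removed = 3053.7 * 24 = 73288.8 g/day
Convert to kg/day: 73288.8 / 1000 = 73.2888 kg/day

73.2888 kg/day


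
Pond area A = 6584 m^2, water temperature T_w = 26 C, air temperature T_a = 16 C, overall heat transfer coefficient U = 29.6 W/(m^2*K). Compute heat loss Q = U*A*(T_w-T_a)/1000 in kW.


Temperature difference dT = 26 - 16 = 10 K
Heat loss (W) = U * A * dT = 29.6 * 6584 * 10 = 1948864 W
Convert to kW: 1948864 / 1000 = 1948.864 kW

1948.864 kW


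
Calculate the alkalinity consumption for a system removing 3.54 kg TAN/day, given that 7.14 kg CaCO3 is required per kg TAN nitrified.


Alkalinity factor: 7.14 kg CaCO3 consumed per kg TAN nitrified
alk = 3.54 kg TAN * 7.14 = 25.2756 kg CaCO3/day

25.2756 kg CaCO3/day


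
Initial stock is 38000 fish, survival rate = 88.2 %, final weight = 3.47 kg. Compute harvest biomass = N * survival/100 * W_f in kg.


Survivors = 38000 * 88.2/100 = 33516 fish
Harvest biomass = survivors * W_f = 33516 * 3.47 = 116300.52 kg

116300.52 kg


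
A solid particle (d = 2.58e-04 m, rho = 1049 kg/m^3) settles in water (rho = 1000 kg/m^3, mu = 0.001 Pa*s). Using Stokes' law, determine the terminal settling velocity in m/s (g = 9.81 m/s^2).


Density difference: rho_p - rho_f = 1049 - 1000 = 49 kg/m^3
d^2 = (2.58e-04)^2 = 6.6564e-08 m^2
Numerator = (rho_p - rho_f) * g * d^2 = 49 * 9.81 * 6.6564e-08 = 3.1996649e-05
Denominator = 18 * mu = 18 * 0.001 = 0.018
v_s = 3.1996649e-05 / 0.018 = 0.00177759 m/s
Check: Re = rho_f * v_s * d / mu = 1000 * 0.00177759 * 2.58e-04 / 0.001 = 0.459 < 1, so Stokes' law applies.

0.00177759 m/s


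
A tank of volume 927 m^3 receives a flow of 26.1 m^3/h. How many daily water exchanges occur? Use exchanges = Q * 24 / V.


Daily flow volume = 26.1 m^3/h * 24 h = 626.4 m^3/day
Exchanges = daily flow / tank volume = 626.4 / 927 = 0.675728 exchanges/day

0.675728 exchanges/day


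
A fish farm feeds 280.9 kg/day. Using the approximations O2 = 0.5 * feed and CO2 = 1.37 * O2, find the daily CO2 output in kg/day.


O2 = 280.9 * 0.5 = 140.45
CO2 = 140.45 * 1.37 = 192.4165

192.4165 kg/day


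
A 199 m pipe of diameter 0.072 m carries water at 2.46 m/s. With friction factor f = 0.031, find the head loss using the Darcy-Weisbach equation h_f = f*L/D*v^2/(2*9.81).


v^2 = 2.46^2 = 6.0516 m^2/s^2
L/D = 199/0.072 = 2763.8889
h_f = f*(L/D)*v^2/(2g) = 0.031 * 2763.8889 * 6.0516 / 19.62 = 26.4273 m

26.4273 m


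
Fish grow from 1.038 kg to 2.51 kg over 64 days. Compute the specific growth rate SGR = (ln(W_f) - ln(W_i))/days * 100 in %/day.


ln(W_f) = ln(2.51) = 0.92028275
ln(W_i) = ln(1.038) = 0.037295785
ln(W_f) - ln(W_i) = 0.92028275 - 0.037295785 = 0.88298697
SGR = 0.88298697 / 64 * 100 = 1.37967 %/day

1.37967 %/day


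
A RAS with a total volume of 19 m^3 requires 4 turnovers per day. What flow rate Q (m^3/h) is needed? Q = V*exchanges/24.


Daily recirculation volume = 19 m^3 * 4 = 76 m^3/day
Flow rate Q = daily volume / 24 h = 76 / 24 = 3.16667 m^3/h

3.16667 m^3/h


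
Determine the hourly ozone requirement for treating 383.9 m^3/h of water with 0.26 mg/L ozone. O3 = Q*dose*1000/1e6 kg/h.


O3 demand (mg/h) = Q * dose * 1000 = 383.9 * 0.26 * 1000 = 99814 mg/h
Convert mg to kg: 99814 / 1e6 = 0.099814 kg/h

0.099814 kg/h


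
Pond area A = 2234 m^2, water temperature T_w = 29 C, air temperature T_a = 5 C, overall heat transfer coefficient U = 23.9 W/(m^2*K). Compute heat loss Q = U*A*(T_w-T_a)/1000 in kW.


Temperature difference dT = 29 - 5 = 24 K
Heat loss (W) = U * A * dT = 23.9 * 2234 * 24 = 1281422.4 W
Convert to kW: 1281422.4 / 1000 = 1281.4224 kW

1281.4224 kW


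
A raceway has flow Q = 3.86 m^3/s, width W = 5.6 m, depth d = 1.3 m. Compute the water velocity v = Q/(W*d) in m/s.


Cross-sectional area = W * d = 5.6 * 1.3 = 7.28 m^2
Velocity = Q / A = 3.86 / 7.28 = 0.53022 m/s

0.53022 m/s


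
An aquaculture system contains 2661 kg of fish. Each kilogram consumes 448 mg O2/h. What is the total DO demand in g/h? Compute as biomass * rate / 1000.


Total O2 consumption (mg/h) = 2661 kg * 448 mg/(kg*h) = 1192128 mg/h
Convert to g/h: 1192128 / 1000 = 1192.128 g/h

1192.128 g/h


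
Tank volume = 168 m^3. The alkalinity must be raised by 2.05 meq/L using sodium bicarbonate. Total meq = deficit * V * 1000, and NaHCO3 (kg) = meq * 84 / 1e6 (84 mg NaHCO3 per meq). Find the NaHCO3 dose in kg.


Tank volume in L = 168 m^3 * 1000 = 168000 L
Total meq required = 2.05 meq/L * 168000 L = 344400 meq
NaHCO3 mass = 344400 meq * 84 mg/meq / 1e6 = 28.9296 kg

28.9296 kg


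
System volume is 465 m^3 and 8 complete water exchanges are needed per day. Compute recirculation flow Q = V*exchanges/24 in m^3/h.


Daily recirculation volume = 465 m^3 * 8 = 3720 m^3/day
Flow rate Q = daily volume / 24 h = 3720 / 24 = 155 m^3/h

155 m^3/h


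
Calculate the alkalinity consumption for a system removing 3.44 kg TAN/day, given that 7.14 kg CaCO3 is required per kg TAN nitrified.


Alkalinity factor: 7.14 kg CaCO3 consumed per kg TAN nitrified
alk = 3.44 kg TAN * 7.14 = 24.5616 kg CaCO3/day

24.5616 kg CaCO3/day


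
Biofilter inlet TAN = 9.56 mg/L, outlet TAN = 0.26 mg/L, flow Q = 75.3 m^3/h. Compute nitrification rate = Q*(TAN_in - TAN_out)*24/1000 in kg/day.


Concentration drop: TAN_in - TAN_out = 9.56 - 0.26 = 9.3 mg/L
Hourly TAN removed = Q * dTAN = 75.3 m^3/h * 9.3 mg/L = 700.29 g/h  (m^3/h * mg/L = g/h)
Daily TAN removed = 700.29 * 24 = 16806.96 g/day
Convert to kg/day: 16806.96 / 1000 = 16.80696 kg/day

16.80696 kg/day


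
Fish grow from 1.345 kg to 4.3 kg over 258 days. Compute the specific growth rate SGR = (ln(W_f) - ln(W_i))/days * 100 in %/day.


ln(W_f) = ln(4.3) = 1.458615
ln(W_i) = ln(1.345) = 0.29639401
ln(W_f) - ln(W_i) = 1.458615 - 0.29639401 = 1.162221
SGR = 1.162221 / 258 * 100 = 0.450473 %/day

0.450473 %/day


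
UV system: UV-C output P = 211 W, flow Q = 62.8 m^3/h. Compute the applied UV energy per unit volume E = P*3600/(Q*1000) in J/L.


Energy delivered per hour = 211 W * 3600 s = 759600 J/h
Volume treated per hour = 62.8 m^3/h * 1000 = 62800 L/h
dose = 759600 / 62800 = 12.0955 J/L

12.0955 J/L


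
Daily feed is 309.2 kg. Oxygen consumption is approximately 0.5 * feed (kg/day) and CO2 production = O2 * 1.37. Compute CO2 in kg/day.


O2 = 309.2 * 0.5 = 154.6
CO2 = 154.6 * 1.37 = 211.802

211.802 kg/day


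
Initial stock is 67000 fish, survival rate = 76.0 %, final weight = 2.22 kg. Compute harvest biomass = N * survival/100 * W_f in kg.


Survivors = 67000 * 76.0/100 = 50920 fish
Harvest biomass = survivors * W_f = 50920 * 2.22 = 113042.4 kg

113042.4 kg


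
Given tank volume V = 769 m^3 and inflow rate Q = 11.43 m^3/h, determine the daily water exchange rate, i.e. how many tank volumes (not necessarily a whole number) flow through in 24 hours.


Daily flow volume = 11.43 m^3/h * 24 h = 274.32 m^3/day
Exchanges = daily flow / tank volume = 274.32 / 769 = 0.356723 exchanges/day

0.356723 exchanges/day


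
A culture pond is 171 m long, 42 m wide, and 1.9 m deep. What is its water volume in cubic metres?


Base area = L * W = 171 * 42 = 7182 m^2
Volume = area * depth = 7182 * 1.9 = 13645.8 m^3

13645.8 m^3


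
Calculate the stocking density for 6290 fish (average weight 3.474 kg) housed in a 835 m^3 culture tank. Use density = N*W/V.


Total biomass = 6290 fish * 3.474 kg = 21851.46 kg
Density = total biomass / volume = 21851.46 / 835 = 26.1694 kg/m^3

26.1694 kg/m^3


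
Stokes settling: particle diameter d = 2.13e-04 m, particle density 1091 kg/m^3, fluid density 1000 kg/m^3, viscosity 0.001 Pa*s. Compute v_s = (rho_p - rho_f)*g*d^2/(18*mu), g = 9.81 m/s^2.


Density difference: rho_p - rho_f = 1091 - 1000 = 91 kg/m^3
d^2 = (2.13e-04)^2 = 4.5369e-08 m^2
Numerator = (rho_p - rho_f) * g * d^2 = 91 * 9.81 * 4.5369e-08 = 4.050136e-05
Denominator = 18 * mu = 18 * 0.001 = 0.018
v_s = 4.050136e-05 / 0.018 = 0.00225008 m/s
Check: Re = rho_f * v_s * d / mu = 1000 * 0.00225008 * 2.13e-04 / 0.001 = 0.479 < 1, so Stokes' law applies.

0.00225008 m/s


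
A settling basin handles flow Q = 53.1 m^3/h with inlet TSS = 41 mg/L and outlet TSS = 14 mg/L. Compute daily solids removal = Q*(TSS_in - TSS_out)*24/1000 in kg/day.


Concentration drop: TSS_in - TSS_out = 41 - 14 = 27 mg/L
Hourly solids removed = Q * dTSS = 53.1 m^3/h * 27 mg/L = 1433.7 g/h  (m^3/h * mg/L = g/h)
Daily solids removed = 1433.7 * 24 = 34408.8 g/day
Convert g to kg: 34408.8 / 1000 = 34.4088 kg/day

34.4088 kg/day
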